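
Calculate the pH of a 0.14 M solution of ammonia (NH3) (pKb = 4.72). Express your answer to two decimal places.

NH3 + H2O ⇌ NH4+ + OH-
Kb = 10^(−4.72) = 1.91 × 10^-5
From the ICE table, Kb = [OH-]²/(0.14 − [OH-]) = 1.91 × 10^-5.
Neglecting [OH-] in the denominator: [OH-] = √(1.91 × 10^-5 × 0.14) = 1.64 × 10^-3 M
pOH = −log(1.64 × 10^-3) = 2.79; pH = 14.00 − 2.79 = 11.21

pH = 11.21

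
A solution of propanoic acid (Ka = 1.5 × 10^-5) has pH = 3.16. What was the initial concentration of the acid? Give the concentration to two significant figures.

[H+] = 10^(-3.16) = 6.92 × 10^-4 M = x
Ka = x²/(C₀ − x) ⇒ C₀ = x + x²/Ka
C₀ = 6.92 × 10^-4 + (6.92 × 10^-4)²/(1.5 × 10^-5) = 3.26 × 10^-2 M

C₀ = 3.3 × 10^-2 M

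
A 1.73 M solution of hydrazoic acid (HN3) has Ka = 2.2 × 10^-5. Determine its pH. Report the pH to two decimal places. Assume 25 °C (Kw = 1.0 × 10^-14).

HN3 ⇌ N3- + H+
Ka = [H+]²/(1.73 − [H+]) = 2.2 × 10^-5
Since Ka ≪ C₀, [H+] ≈ √(Ka·C₀) = 6.17 × 10^-3 M.
([H+]/C₀ = 0.36% < 5%, so the approximation holds.)
pH = −log[H+] = −log(6.17 × 10^-3) = 2.21

pH = 2.21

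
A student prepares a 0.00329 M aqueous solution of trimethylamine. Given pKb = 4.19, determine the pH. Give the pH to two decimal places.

(CH3)3N + H2O ⇌ (CH3)3NH+ + OH-
Kb = 10^(−4.19) = 6.46 × 10^-5
From the ICE table, Kb = [OH-]²/(0.00329 − [OH-]) = 6.46 × 10^-5.
The 5% rule fails; solving [OH-]² + Kb·[OH-] − Kb·C₀ = 0 exactly:
[OH-] = (−Kb + √(Kb² + 4·Kb·C₀))/2 = 4.30 × 10^-4 M
pOH = −log(4.30 × 10^-4) = 3.37; pH = 14.00 − 3.37 = 10.63

pH = 10.63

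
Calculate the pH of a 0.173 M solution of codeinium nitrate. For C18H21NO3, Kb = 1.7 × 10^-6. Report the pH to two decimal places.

C18H22NO3+ is the conjugate acid of the weak base C18H21NO3.
Ka = Kw/Kb = 1.0×10^-14 / 1.7 × 10^-6 = 5.88 × 10^-9
Ka = [H+]²/(0.173 − [H+]) = 5.88 × 10^-9
Since Ka ≪ C₀, [H+] ≈ √(Ka·C₀) = 3.19 × 10^-5 M.
pH = −log(3.19 × 10^-5) = 4.50

pH = 4.50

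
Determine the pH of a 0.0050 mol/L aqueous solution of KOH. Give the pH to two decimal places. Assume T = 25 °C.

KOH is a strong base; [OH-] = 0.005 M.
pOH = -log(0.005) = 2.30
pH = 14.00 - 2.30 = 11.70

pH = 11.70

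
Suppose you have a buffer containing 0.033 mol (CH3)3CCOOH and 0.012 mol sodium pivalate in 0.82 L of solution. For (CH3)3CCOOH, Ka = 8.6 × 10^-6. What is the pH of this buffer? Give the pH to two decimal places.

pH = 4.63

pKa = −log(8.6 × 10^-6) = 5.066
pH = pKa + log([A⁻]/[HA]) = 5.066 + log(0.012/0.033)
pH = 5.066 + (-0.439) = 4.63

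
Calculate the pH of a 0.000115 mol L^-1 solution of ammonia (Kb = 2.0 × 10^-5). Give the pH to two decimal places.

NH3 + H2O ⇌ NH4+ + OH-
Kb = x²/(0.000115 − x) = 2.0 × 10^-5
x is not negligible relative to C₀; solve x² + 2e-05·x − 2.3e-09 = 0.
x = (−Kb + √(Kb² + 4·Kb·C₀))/2 = 3.90 × 10^-5 M
pOH = −log(3.90 × 10^-5) = 4.41; pH = 14.00 − 4.41 = 9.59

pH = 9.59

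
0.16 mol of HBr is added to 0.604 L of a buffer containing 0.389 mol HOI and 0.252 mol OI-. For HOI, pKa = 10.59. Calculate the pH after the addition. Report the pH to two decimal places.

After neutralization: n(HOI) = 0.549 mol, n(OI-) = 0.092 mol.
pH = pKa + log(n_OI-/n_HOI) = 10.59 + log(0.092/0.549) = 10.59 + (-0.776)

pH = 9.81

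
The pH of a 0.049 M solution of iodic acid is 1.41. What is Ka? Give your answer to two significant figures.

[H+] = 10^(-1.41) = 3.89 × 10^-2 M
At equilibrium [HA] = 0.049 − 3.89 × 10^-2 = 1.01 × 10^-2 M
Ka = [H+][A-]/[HA] = (3.89 × 10^-2)² / 1.01 × 10^-2 = 1.5 × 10^-1

Ka = 1.5 × 10^-1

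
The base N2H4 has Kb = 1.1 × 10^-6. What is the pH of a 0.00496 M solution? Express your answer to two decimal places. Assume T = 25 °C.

pH = 9.87

N2H4 + H2O ⇌ N2H5+ + OH-
From the ICE table, Kb = [OH-]²/(0.00496 − [OH-]) = 1.1 × 10^-6.
Assume [OH-] ≪ 0.00496: [OH-] ≈ √(1.1 × 10^-6 × 0.00496) = 7.39 × 10^-5 M
Check: 1.5% ionized — well under 5%, approximation valid.
pOH = −log(7.39 × 10^-5) = 4.13; pH = 14.00 − 4.13 = 9.87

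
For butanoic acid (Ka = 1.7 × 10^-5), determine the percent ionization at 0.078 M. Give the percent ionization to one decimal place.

CH3(CH2)2COOH ⇌ CH3(CH2)2COO- + H+; let x = [H+] at equilibrium.
x ≈ √(Ka·C₀) = √(1.7 × 10^-5 × 0.078) = 1.15 × 10^-3 M
% ionization = x/C₀ × 100% = 1.15 × 10^-3/0.078 × 100% = 1.5%

1.5%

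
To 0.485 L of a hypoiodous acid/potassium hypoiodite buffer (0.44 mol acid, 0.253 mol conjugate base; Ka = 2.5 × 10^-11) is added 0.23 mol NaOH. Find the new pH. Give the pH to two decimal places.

OH- converts HOI to OI-: HOI → 0.21 mol, OI- → 0.483 mol.
pKa = −log(2.5 × 10^-11) = 10.602
Henderson–Hasselbalch with mole ratio 0.483/0.21: pH = 10.602 + (+0.362)

pH = 10.96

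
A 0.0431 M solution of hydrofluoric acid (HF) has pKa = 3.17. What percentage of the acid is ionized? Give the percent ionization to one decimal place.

11.8%

HF ⇌ F- + H+; let x = [H+] at equilibrium.
Ka = 10^(−3.17) = 6.76 × 10^-4
Solve x² + 0.000676x − 2.91e-05 = 0 → x = 5.07 × 10^-3 M
% ionization = x/C₀ × 100% = 5.07 × 10^-3/0.0431 × 100% = 11.8%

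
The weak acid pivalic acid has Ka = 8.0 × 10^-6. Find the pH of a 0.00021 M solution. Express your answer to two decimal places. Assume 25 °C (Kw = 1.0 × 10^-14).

pH = 4.43

(CH3)3CCOOH ⇌ (CH3)3CCOO- + H+
From the ICE table, Ka = [H+]²/(0.00021 − [H+]) = 8.0 × 10^-6.
[H+] is not negligible relative to C₀; solve [H+]² + 8e-06·[H+] − 1.68e-09 = 0.
[H+] = [−8e-06 + √(8e-06² + 6.72e-09)]/2 = 3.72 × 10^-5 M
pH = −log[H+] = −log(3.72 × 10^-5) = 4.43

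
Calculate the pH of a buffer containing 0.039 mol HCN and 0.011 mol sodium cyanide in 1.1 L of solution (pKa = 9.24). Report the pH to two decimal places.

pH = pKa + log([A⁻]/[HA]) = 9.24 + log(0.011/0.039)
pH = 9.24 + (-0.550) = 8.69

pH = 8.69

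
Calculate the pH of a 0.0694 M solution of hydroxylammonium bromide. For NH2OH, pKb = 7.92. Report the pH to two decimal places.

NH3OH+ is the conjugate acid of the weak base NH2OH.
Kb = 10^(−7.92) = 1.20 × 10^-8
Ka = Kw/Kb = 1.0×10^-14 / 1.20 × 10^-8 = 8.33 × 10^-7
From the ICE table, Ka = [H+]²/(0.0694 − [H+]) = 8.33 × 10^-7.
Neglecting [H+] in the denominator: [H+] = √(8.33 × 10^-7 × 0.0694) = 2.40 × 10^-4 M
pH = −log[H+] = −log(2.40 × 10^-4) = 3.62

pH = 3.62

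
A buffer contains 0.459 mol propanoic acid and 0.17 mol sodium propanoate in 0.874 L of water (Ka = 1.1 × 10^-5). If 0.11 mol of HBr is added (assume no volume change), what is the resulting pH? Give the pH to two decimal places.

pH = 3.98

Added H+ converts CH3CH2COO- to CH3CH2COOH: CH3CH2COOH → 0.569 mol, CH3CH2COO- → 0.06 mol.
pKa = −log(1.1 × 10^-5) = 4.959
pH = pKa + log([A⁻]/[HA]) = 4.959 + log(0.06/0.569) = 4.959 -0.977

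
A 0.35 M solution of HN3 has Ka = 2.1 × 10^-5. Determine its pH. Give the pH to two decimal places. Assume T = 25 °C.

HN3 ⇌ N3- + H+
From the ICE table, Ka = x²/(0.35 − x) = 2.1 × 10^-5.
Assume x ≪ 0.35: x ≈ √(2.1 × 10^-5 × 0.35) = 2.71 × 10^-3 M
pH = −log(2.71 × 10^-3) = 2.57

pH = 2.57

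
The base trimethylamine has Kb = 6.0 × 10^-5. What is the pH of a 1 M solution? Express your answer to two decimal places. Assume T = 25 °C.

(CH3)3N + H2O ⇌ (CH3)3NH+ + OH-
From the ICE table, Kb = x²/(1 − x) = 6.0 × 10^-5.
Since Kb ≪ C₀, x ≈ √(Kb·C₀) = 7.75 × 10^-3 M.
Check: 0.77% ionized — well under 5%, approximation valid.
pOH = −log(7.75 × 10^-3) = 2.11; pH = 14.00 − 2.11 = 11.89

pH = 11.89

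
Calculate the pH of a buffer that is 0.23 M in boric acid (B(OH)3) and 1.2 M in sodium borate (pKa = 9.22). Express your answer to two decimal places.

Henderson–Hasselbalch: pH = pKa + log([B(OH)4-]/[B(OH)3]) = 9.22 + log(1.2/0.23)
pH = 9.22 + (+0.717) = 9.94

pH = 9.94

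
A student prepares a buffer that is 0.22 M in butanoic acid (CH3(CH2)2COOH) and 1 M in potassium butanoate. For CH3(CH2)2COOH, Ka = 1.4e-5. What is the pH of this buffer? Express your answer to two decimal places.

pKa = −log(1.4 × 10^-5) = 4.854
Henderson–Hasselbalch: pH = pKa + log([CH3(CH2)2COO-]/[CH3(CH2)2COOH]) = 4.854 + log(1/0.22)
pH = 4.854 + (+0.658) = 5.51

pH = 5.51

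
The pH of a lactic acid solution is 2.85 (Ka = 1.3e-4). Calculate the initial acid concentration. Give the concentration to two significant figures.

C₀ = 1.7 × 10^-2 M

[H+] = 10^(-2.85) = 1.41 × 10^-3 M = x
Ka = x²/(C₀ − x) ⇒ C₀ = x + x²/Ka
C₀ = 1.41 × 10^-3 + (1.41 × 10^-3)²/(1.3 × 10^-4) = 1.67 × 10^-2 M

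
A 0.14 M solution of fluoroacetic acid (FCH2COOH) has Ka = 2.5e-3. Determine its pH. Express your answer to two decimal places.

FCH2COOH ⇌ FCH2COO- + H+
From the ICE table, Ka = x²/(0.14 − x) = 2.5 × 10^-3.
The 5% rule fails; solving x² + Ka·x − Ka·C₀ = 0 exactly:
x = (−Ka + √(Ka² + 4·Ka·C₀))/2 = 1.75 × 10^-2 M
pH = −log(1.75 × 10^-2) = 1.76

pH = 1.76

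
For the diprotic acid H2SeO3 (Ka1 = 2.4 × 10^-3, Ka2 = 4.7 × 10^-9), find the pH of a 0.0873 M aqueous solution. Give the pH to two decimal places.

Ka1 ≫ Ka2, so treat the first dissociation as the only significant source of H+.
Ka1 = x²/(0.0873 − x) = 2.4 × 10^-3
Solving the quadratic: x = (−Ka1 + √(Ka1² + 4·Ka1·C₀))/2 = 1.33 × 10^-2 M
pH = −log(1.33 × 10^-2) = 1.88

pH = 1.88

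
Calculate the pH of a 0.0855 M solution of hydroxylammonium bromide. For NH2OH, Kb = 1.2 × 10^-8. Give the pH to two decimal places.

NH3OH+ is the conjugate acid of the weak base NH2OH.
Ka = Kw/Kb = 1.0×10^-14 / 1.2 × 10^-8 = 8.33 × 10^-7
Let x = [H+] at equilibrium. Ka = x²/(0.0855 − x).
Assume x ≪ 0.0855: x ≈ √(8.33 × 10^-7 × 0.0855) = 2.67 × 10^-4 M
pH = −log[H+] = −log(2.67 × 10^-4) = 3.57

pH = 3.57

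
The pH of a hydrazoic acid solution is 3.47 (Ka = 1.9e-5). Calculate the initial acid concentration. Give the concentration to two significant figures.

C₀ = 6.4 × 10^-3 M

[H+] = 10^(-3.47) = 3.39 × 10^-4 M = x
Ka = x²/(C₀ − x) ⇒ C₀ = x + x²/Ka
C₀ = 3.39 × 10^-4 + (3.39 × 10^-4)²/(1.9 × 10^-5) = 6.39 × 10^-3 M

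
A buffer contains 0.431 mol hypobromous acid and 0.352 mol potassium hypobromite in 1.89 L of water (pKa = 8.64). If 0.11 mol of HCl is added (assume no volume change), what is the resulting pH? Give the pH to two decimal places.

Added H+ converts OBr- to HOBr: HOBr → 0.541 mol, OBr- → 0.242 mol.
pH = pKa + log([A⁻]/[HA]) = 8.64 + log(0.242/0.541) = 8.64 -0.349

pH = 8.29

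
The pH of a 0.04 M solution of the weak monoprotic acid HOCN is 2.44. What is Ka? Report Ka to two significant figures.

Ka = 3.6 × 10^-4

[H+] = 10^(-2.44) = 3.63 × 10^-3 M
At equilibrium [HA] = 0.04 − 3.63 × 10^-3 = 3.64 × 10^-2 M
Ka = [H+][A-]/[HA] = (3.63 × 10^-3)² / 3.64 × 10^-2 = 3.6 × 10^-4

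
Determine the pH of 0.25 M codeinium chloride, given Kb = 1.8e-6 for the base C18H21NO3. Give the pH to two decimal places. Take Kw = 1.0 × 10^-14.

C18H22NO3+ is the conjugate acid of the weak base C18H21NO3.
Ka = Kw/Kb = 1.0×10^-14 / 1.8 × 10^-6 = 5.56 × 10^-9
Ka = x²/(0.25 − x) = 5.56 × 10^-9
Neglecting x in the denominator: x = √(5.56 × 10^-9 × 0.25) = 3.73 × 10^-5 M
pH = −log[H+] = −log(3.73 × 10^-5) = 4.43

pH = 4.43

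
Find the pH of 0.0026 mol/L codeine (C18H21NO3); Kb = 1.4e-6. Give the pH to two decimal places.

pH = 9.78

C18H21NO3 + H2O ⇌ C18H22NO3+ + OH-
From the ICE table, Kb = x²/(0.0026 − x) = 1.4 × 10^-6.
Neglecting x in the denominator: x = √(1.4 × 10^-6 × 0.0026) = 6.03 × 10^-5 M
pOH = 4.22, so pH = 14.00 − pOH = 9.78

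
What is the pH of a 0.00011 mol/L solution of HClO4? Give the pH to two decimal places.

pH = 3.96

HClO4 is a strong acid and dissociates completely, so [H+] = 0.00011 M.
pH = -log(0.00011) = 3.96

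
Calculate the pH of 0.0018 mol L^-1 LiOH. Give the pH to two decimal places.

LiOH is a strong base; [OH-] = 0.0018 M.
pOH = -log(0.0018) = 2.74
pH = 14.00 - 2.74 = 11.26

pH = 11.26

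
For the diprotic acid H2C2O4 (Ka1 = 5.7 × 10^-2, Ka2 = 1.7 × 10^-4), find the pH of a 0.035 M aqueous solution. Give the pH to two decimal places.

pH = 1.61

Ka1 ≫ Ka2, so treat the first dissociation as the only significant source of H+.
Ka1 = x²/(0.035 − x) = 5.7 × 10^-2
Solving the quadratic: x = (−Ka1 + √(Ka1² + 4·Ka1·C₀))/2 = 2.45 × 10^-2 M
pH = −log(2.45 × 10^-2) = 1.61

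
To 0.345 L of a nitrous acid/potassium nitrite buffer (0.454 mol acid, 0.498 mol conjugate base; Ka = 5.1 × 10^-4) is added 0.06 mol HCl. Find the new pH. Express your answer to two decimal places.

pH = 3.22

Added H+ converts NO2- to HNO2: HNO2 → 0.514 mol, NO2- → 0.438 mol.
pKa = −log(5.1 × 10^-4) = 3.292
pH = pKa + log(n_NO2-/n_HNO2) = 3.292 + log(0.438/0.514) = 3.292 + (-0.069)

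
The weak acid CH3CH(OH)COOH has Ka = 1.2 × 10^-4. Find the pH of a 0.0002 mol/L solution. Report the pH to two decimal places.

pH = 3.97

CH3CH(OH)COOH ⇌ CH3CH(OH)COO- + H+
Ka = x²/(0.0002 − x) = 1.2 × 10^-4
x is not negligible relative to C₀; solve x² + 0.00012·x − 2.4e-08 = 0.
x = [−0.00012 + √(0.00012² + 9.6e-08)]/2 = 1.06 × 10^-4 M
pH = −log[H+] = −log(1.06 × 10^-4) = 3.97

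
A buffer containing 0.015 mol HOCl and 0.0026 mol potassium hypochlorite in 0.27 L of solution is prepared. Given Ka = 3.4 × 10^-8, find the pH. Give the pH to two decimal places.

pKa = −log(3.4 × 10^-8) = 7.469
pH = pKa + log([A⁻]/[HA]) = 7.469 + log(0.0026/0.015)
pH = 7.469 + (-0.761) = 6.71

pH = 6.71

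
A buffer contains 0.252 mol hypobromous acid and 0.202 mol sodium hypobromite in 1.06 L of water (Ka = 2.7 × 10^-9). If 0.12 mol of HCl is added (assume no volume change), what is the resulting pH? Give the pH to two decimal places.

pH = 7.91

Added H+ converts OBr- to HOBr: HOBr → 0.372 mol, OBr- → 0.082 mol.
pKa = −log(2.7 × 10^-9) = 8.569
pH = pKa + log(n_OBr-/n_HOBr) = 8.569 + log(0.082/0.372) = 8.569 + (-0.657)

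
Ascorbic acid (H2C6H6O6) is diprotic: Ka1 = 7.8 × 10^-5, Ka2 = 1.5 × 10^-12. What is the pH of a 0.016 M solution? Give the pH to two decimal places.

pH = 2.97

Since Ka1 ≫ Ka2, the first ionization dominates [H+].
Ka1 = x²/(0.016 − x) = 7.8 × 10^-5
Solving the quadratic: x = (−Ka1 + √(Ka1² + 4·Ka1·C₀))/2 = 1.08 × 10^-3 M
pH = −log(1.08 × 10^-3) = 2.97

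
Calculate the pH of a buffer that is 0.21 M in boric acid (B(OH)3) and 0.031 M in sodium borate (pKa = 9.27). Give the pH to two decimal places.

pH = 8.44

Henderson–Hasselbalch: pH = pKa + log([B(OH)4-]/[B(OH)3]) = 9.27 + log(0.031/0.21)
pH = 9.27 + (-0.831) = 8.44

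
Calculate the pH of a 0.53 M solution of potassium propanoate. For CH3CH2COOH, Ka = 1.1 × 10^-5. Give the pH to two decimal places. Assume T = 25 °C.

pH = 9.34

CH3CH2COO- is the conjugate base of the weak acid CH3CH2COOH.
Kb = Kw/Ka = 1.0×10^-14 / 1.1 × 10^-5 = 9.09 × 10^-10
Kb = [OH-]²/(0.53 − [OH-]) = 9.09 × 10^-10
Assume [OH-] ≪ 0.53: [OH-] ≈ √(9.09 × 10^-10 × 0.53) = 2.19 × 10^-5 M
pOH = 4.66, so pH = 14.00 − pOH = 9.34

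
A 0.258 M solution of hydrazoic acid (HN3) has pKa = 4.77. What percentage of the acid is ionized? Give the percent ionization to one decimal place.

HN3 ⇌ N3- + H+; let x = [H+] at equilibrium.
Ka = 10^(−4.77) = 1.70 × 10^-5
x ≈ √(Ka·C₀) = √(1.70 × 10^-5 × 0.258) = 2.09 × 10^-3 M
Fraction ionized = 2.09 × 10^-3 / 0.258 = 0.0081 → 0.8%

0.8%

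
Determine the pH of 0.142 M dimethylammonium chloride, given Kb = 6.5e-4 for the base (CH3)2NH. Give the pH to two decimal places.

pH = 5.83

(CH3)2NH2+ is the conjugate acid of the weak base (CH3)2NH.
Ka = Kw/Kb = 1.0×10^-14 / 6.5 × 10^-4 = 1.54 × 10^-11
Ka = x²/(0.142 − x) = 1.54 × 10^-11
Since Ka ≪ C₀, x ≈ √(Ka·C₀) = 1.48 × 10^-6 M.
(x/C₀ = 0.001% < 5%, so the approximation holds.)
pH = −log[H+] = −log(1.48 × 10^-6) = 5.83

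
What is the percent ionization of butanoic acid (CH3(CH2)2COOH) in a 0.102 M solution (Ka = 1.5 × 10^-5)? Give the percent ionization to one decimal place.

1.2%

CH3(CH2)2COOH ⇌ CH3(CH2)2COO- + H+; let x = [H+] at equilibrium.
x ≈ √(Ka·C₀) = √(1.5 × 10^-5 × 0.102) = 1.24 × 10^-3 M
Fraction ionized = 1.24 × 10^-3 / 0.102 = 0.0122 → 1.2%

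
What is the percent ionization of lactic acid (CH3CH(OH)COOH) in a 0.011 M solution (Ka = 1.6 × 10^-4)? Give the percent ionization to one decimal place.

CH3CH(OH)COOH ⇌ CH3CH(OH)COO- + H+; let x = [H+] at equilibrium.
Solve x² + 0.00016x − 1.76e-06 = 0 → x = 1.25 × 10^-3 M
% ionization = x/C₀ × 100% = 1.25 × 10^-3/0.011 × 100% = 11.4%

11.4%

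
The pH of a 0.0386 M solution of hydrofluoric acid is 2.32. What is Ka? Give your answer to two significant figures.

Ka = 6.8 × 10^-4

[H+] = 10^(-2.32) = 4.79 × 10^-3 M
At equilibrium [HA] = 0.0386 − 4.79 × 10^-3 = 3.38 × 10^-2 M
Ka = [H+][A-]/[HA] = (4.79 × 10^-3)² / 3.38 × 10^-2 = 6.8 × 10^-4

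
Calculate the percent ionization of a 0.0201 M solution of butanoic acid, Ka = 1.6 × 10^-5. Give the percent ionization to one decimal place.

2.8%

CH3(CH2)2COOH ⇌ CH3(CH2)2COO- + H+; let x = [H+] at equilibrium.
x ≈ √(Ka·C₀) = √(1.6 × 10^-5 × 0.0201) = 5.67 × 10^-4 M
Fraction ionized = 5.67 × 10^-4 / 0.0201 = 0.0282 → 2.8%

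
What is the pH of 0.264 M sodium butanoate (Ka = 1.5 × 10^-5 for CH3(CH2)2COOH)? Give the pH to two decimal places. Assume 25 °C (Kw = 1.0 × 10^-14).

pH = 9.12

CH3(CH2)2COO- is the conjugate base of the weak acid CH3(CH2)2COOH.
Kb = Kw/Ka = 1.0×10^-14 / 1.5 × 10^-5 = 6.67 × 10^-10
From the ICE table, Kb = [OH-]²/(0.264 − [OH-]) = 6.67 × 10^-10.
Assume [OH-] ≪ 0.264: [OH-] ≈ √(6.67 × 10^-10 × 0.264) = 1.33 × 10^-5 M
([OH-]/C₀ = 0.005% < 5%, so the approximation holds.)
pOH = 4.88, so pH = 14.00 − pOH = 9.12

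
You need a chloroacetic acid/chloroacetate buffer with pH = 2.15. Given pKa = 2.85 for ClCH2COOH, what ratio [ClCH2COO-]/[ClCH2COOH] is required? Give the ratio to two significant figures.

pH = pKa + log(r) ⇒ log(r) = 2.15 − 2.85 = -0.70
r = [ClCH2COO-]/[ClCH2COOH] = 10^(-0.70) = 0.2

ratio = 0.20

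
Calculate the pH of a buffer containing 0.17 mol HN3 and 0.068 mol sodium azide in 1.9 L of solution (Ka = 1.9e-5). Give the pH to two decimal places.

pH = 4.32

pKa = −log(1.9 × 10^-5) = 4.721
Using pH = pKa + log([base]/[acid]) with [base]/[acid] = 0.068/0.17:
pH = 4.721 + (-0.398) = 4.32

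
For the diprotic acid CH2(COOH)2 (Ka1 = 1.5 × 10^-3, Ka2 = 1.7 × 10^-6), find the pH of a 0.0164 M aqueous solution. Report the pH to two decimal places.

Since Ka1 ≫ Ka2, the first ionization dominates [H+].
Ka1 = x²/(0.0164 − x) = 1.5 × 10^-3
Solving the quadratic: x = (−Ka1 + √(Ka1² + 4·Ka1·C₀))/2 = 4.27 × 10^-3 M
pH = −log(4.27 × 10^-3) = 2.37

pH = 2.37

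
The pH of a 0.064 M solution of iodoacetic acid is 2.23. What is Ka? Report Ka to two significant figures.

Ka = 6.0 × 10^-4

[H+] = 10^(-2.23) = 5.89 × 10^-3 M
At equilibrium [HA] = 0.064 − 5.89 × 10^-3 = 5.81 × 10^-2 M
Ka = [H+][A-]/[HA] = (5.89 × 10^-3)² / 5.81 × 10^-2 = 6.0 × 10^-4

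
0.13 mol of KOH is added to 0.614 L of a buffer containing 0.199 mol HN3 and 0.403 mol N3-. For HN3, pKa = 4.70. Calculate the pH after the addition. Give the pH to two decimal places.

pH = 5.59

After neutralization: n(HN3) = 0.069 mol, n(N3-) = 0.533 mol.
pH = pKa + log([A⁻]/[HA]) = 4.70 + log(0.533/0.069) = 4.70 +0.888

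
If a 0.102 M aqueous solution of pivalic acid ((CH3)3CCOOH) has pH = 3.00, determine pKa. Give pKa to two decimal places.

[H+] = 10^(-3.00) = 1.00 × 10^-3 M
At equilibrium [HA] = 0.102 − 1.00 × 10^-3 = 1.01 × 10^-1 M
Ka = [H+][A-]/[HA] = (1.00 × 10^-3)² / 1.01 × 10^-1 = 9.90 × 10^-6
pKa = -log(9.90 × 10^-6) = 5.00

pKa = 5.00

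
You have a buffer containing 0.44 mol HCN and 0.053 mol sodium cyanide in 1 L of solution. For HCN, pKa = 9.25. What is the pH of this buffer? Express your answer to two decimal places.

pH = 8.33

pH = pKa + log([A⁻]/[HA]) = 9.25 + log(0.053/0.44)
pH = 9.25 + (-0.919) = 8.33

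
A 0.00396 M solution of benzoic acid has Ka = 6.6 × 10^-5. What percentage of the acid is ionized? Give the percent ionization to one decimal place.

12.1%

C6H5COOH ⇌ C6H5COO- + H+; let x = [H+] at equilibrium.
Solve x² + 6.6e-05x − 2.61e-07 = 0 → x = 4.79 × 10^-4 M
Fraction ionized = 4.79 × 10^-4 / 0.00396 = 0.1210 → 12.1%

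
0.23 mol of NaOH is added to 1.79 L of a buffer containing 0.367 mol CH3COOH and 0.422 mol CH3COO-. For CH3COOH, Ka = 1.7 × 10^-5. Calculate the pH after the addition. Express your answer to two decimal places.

OH- converts CH3COOH to CH3COO-: CH3COOH → 0.137 mol, CH3COO- → 0.652 mol.
pKa = −log(1.7 × 10^-5) = 4.770
pH = pKa + log([A⁻]/[HA]) = 4.770 + log(0.652/0.137) = 4.770 +0.678

pH = 5.45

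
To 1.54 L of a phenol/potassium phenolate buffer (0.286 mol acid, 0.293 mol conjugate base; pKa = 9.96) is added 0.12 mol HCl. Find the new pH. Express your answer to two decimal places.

pH = 9.59

Added H+ converts C6H5O- to C6H5OH: C6H5OH → 0.406 mol, C6H5O- → 0.173 mol.
Henderson–Hasselbalch with mole ratio 0.173/0.406: pH = 9.96 + (-0.370)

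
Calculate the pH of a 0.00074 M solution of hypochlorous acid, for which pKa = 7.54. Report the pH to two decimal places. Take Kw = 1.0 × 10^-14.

HOCl ⇌ OCl- + H+
Ka = 10^(−7.54) = 2.88 × 10^-8
Ka = [H+]²/(0.00074 − [H+]) = 2.88 × 10^-8
Since Ka ≪ C₀, [H+] ≈ √(Ka·C₀) = 4.62 × 10^-6 M.
Check: 0.62% ionized — well under 5%, approximation valid.
pH = −log(4.62 × 10^-6) = 5.34

pH = 5.34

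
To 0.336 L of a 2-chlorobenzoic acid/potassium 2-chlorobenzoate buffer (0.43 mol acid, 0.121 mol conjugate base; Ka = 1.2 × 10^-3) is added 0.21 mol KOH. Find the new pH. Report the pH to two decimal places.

pH = 3.10

OH- converts ClC6H4COOH to ClC6H4COO-: ClC6H4COOH → 0.22 mol, ClC6H4COO- → 0.331 mol.
pKa = −log(1.2 × 10^-3) = 2.921
Henderson–Hasselbalch with mole ratio 0.331/0.22: pH = 2.921 + (+0.177)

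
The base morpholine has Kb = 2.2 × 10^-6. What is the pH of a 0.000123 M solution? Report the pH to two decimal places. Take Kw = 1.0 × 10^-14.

pH = 9.19

C4H8ONH + H2O ⇌ C4H8ONH2+ + OH-
From the ICE table, Kb = x²/(0.000123 − x) = 2.2 × 10^-6.
The 5% rule fails; solving x² + Kb·x − Kb·C₀ = 0 exactly:
x = (−Kb + √(Kb² + 4·Kb·C₀))/2 = 1.54 × 10^-5 M
pOH = 4.81, so pH = 14.00 − pOH = 9.19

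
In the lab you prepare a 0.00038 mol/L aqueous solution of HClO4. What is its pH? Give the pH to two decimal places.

pH = 3.42

HClO4 is a strong acid and dissociates completely, so [H+] = 0.00038 M.
pH = -log(0.00038) = 3.42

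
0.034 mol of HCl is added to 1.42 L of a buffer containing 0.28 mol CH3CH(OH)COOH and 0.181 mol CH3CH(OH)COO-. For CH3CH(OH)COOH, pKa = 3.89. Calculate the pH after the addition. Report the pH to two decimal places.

pH = 3.56

After neutralization: n(CH3CH(OH)COOH) = 0.314 mol, n(CH3CH(OH)COO-) = 0.147 mol.
pH = pKa + log([A⁻]/[HA]) = 3.89 + log(0.147/0.314) = 3.89 -0.330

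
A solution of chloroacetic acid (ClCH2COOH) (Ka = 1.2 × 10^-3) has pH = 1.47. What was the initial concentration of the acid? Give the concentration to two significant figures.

[H+] = 10^(-1.47) = 3.39 × 10^-2 M = x
Ka = x²/(C₀ − x) ⇒ C₀ = x + x²/Ka
C₀ = 3.39 × 10^-2 + (3.39 × 10^-2)²/(1.2 × 10^-3) = 9.92 × 10^-1 M

C₀ = 9.9 × 10^-1 M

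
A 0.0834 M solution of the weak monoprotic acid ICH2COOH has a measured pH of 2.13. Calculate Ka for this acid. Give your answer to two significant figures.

[H+] = 10^(-2.13) = 7.41 × 10^-3 M
At equilibrium [HA] = 0.0834 − 7.41 × 10^-3 = 7.60 × 10^-2 M
Ka = [H+][A-]/[HA] = (7.41 × 10^-3)² / 7.60 × 10^-2 = 7.2 × 10^-4

Ka = 7.2 × 10^-4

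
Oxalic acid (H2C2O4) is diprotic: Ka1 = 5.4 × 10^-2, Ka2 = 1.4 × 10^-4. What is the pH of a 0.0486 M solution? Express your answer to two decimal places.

pH = 1.51

Since Ka1 ≫ Ka2, the first ionization dominates [H+].
Ka1 = x²/(0.0486 − x) = 5.4 × 10^-2
Solving the quadratic: x = (−Ka1 + √(Ka1² + 4·Ka1·C₀))/2 = 3.09 × 10^-2 M
pH = −log(3.09 × 10^-2) = 1.51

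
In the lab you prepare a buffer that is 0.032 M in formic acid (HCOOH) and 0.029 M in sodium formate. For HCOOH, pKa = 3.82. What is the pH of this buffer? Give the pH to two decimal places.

pH = 3.78

pH = pKa + log([A⁻]/[HA]) = 3.82 + log(0.029/0.032)
pH = 3.82 + (-0.043) = 3.78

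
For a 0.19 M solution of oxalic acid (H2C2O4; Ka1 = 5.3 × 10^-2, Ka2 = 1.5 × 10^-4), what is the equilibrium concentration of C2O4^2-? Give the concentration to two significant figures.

1.5 × 10^-4 M

First ionization gives [H+] ≈ [HC2O4-] = 7.73 × 10^-2 M.
Second step: Ka2 = [H+][C2O4^2-]/[HC2O4-] ≈ [C2O4^2-] (since [H+] ≈ [HC2O4-]).
So [C2O4^2-] ≈ Ka2.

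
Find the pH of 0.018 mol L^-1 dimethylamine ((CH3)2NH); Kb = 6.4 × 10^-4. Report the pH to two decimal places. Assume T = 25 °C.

(CH3)2NH + H2O ⇌ (CH3)2NH2+ + OH-
From the ICE table, Kb = [OH-]²/(0.018 − [OH-]) = 6.4 × 10^-4.
[OH-] is not negligible relative to C₀; solve [OH-]² + 0.00064·[OH-] − 1.15e-05 = 0.
[OH-] = [−0.00064 + √(0.00064² + 4.61e-05)]/2 = 3.09 × 10^-3 M
pOH = −log(3.09 × 10^-3) = 2.51; pH = 14.00 − 2.51 = 11.49

pH = 11.49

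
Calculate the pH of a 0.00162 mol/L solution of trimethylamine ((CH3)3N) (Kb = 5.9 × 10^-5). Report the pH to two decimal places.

(CH3)3N + H2O ⇌ (CH3)3NH+ + OH-
From the ICE table, Kb = [OH-]²/(0.00162 − [OH-]) = 5.9 × 10^-5.
Here C₀/Kb ≈ 27.5, so the small-[OH-] approximation fails. Use the quadratic:
[OH-] = (−Kb + √(Kb² + 4·Kb·C₀))/2 = 2.81 × 10^-4 M
pOH = −log(2.81 × 10^-4) = 3.55; pH = 14.00 − 3.55 = 10.45

pH = 10.45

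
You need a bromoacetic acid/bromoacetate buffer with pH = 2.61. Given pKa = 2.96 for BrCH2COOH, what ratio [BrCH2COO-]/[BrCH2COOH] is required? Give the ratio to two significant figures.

pH = pKa + log(r) ⇒ log(r) = 2.61 − 2.96 = -0.35
r = [BrCH2COO-]/[BrCH2COOH] = 10^(-0.35) = 0.447

ratio = 0.45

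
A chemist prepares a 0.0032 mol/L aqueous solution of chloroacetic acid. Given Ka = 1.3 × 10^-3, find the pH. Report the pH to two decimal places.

ClCH2COOH ⇌ ClCH2COO- + H+
From the ICE table, Ka = x²/(0.0032 − x) = 1.3 × 10^-3.
Here C₀/Ka ≈ 2.46, so the small-x approximation fails. Use the quadratic:
x = [−0.0013 + √(0.0013² + 1.66e-05)]/2 = 1.49 × 10^-3 M
pH = −log(1.49 × 10^-3) = 2.83

pH = 2.83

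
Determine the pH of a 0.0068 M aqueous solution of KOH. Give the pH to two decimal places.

KOH is a strong base; [OH-] = 0.0068 M.
pOH = -log(0.0068) = 2.17
pH = 14.00 - 2.17 = 11.83

pH = 11.83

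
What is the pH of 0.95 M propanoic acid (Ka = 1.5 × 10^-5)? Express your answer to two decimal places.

CH3CH2COOH ⇌ CH3CH2COO- + H+
Ka = [H+]²/(0.95 − [H+]) = 1.5 × 10^-5
Since Ka ≪ C₀, [H+] ≈ √(Ka·C₀) = 3.77 × 10^-3 M.
pH = −log(3.77 × 10^-3) = 2.42

pH = 2.42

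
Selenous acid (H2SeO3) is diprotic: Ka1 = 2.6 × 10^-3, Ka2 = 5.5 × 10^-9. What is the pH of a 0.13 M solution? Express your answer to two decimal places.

pH = 1.77

Ka1 ≫ Ka2, so treat the first dissociation as the only significant source of H+.
Ka1 = x²/(0.13 − x) = 2.6 × 10^-3
Solving the quadratic: x = (−Ka1 + √(Ka1² + 4·Ka1·C₀))/2 = 1.71 × 10^-2 M
pH = −log(1.71 × 10^-2) = 1.77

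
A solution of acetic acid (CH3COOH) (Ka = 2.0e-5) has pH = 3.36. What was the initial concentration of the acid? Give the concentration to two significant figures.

C₀ = 1.0 × 10^-2 M

[H+] = 10^(-3.36) = 4.37 × 10^-4 M = x
Ka = x²/(C₀ − x) ⇒ C₀ = x + x²/Ka
C₀ = 4.37 × 10^-4 + (4.37 × 10^-4)²/(2.0 × 10^-5) = 9.99 × 10^-3 M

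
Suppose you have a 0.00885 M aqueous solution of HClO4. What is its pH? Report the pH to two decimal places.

pH = 2.05

HClO4 is a strong acid and dissociates completely, so [H+] = 0.00885 M.
pH = -log(0.00885) = 2.05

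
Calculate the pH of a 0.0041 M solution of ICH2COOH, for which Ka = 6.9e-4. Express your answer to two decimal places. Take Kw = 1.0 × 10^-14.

ICH2COOH ⇌ ICH2COO- + H+
From the ICE table, Ka = x²/(0.0041 − x) = 6.9 × 10^-4.
Here C₀/Ka ≈ 5.94, so the small-x approximation fails. Use the quadratic:
x = (−Ka + √(Ka² + 4·Ka·C₀))/2 = 1.37 × 10^-3 M
pH = −log[H+] = −log(1.37 × 10^-3) = 2.86

pH = 2.86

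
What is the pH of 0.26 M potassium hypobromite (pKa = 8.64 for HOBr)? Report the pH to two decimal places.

OBr- is the conjugate base of the weak acid HOBr.
Ka = 10^(−8.64) = 2.29 × 10^-9
Kb = Kw/Ka = 1.0×10^-14 / 2.29 × 10^-9 = 4.37 × 10^-6
Kb = x²/(0.26 − x) = 4.37 × 10^-6
Neglecting x in the denominator: x = √(4.37 × 10^-6 × 0.26) = 1.07 × 10^-3 M
(x/C₀ = 0.41% < 5%, so the approximation holds.)
pOH = −log(1.07 × 10^-3) = 2.97; pH = 14.00 − 2.97 = 11.03

pH = 11.03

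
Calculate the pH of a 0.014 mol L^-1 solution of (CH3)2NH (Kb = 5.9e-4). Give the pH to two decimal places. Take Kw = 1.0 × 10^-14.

(CH3)2NH + H2O ⇌ (CH3)2NH2+ + OH-
Let x = [OH-] at equilibrium. Kb = x²/(0.014 − x).
x is not negligible relative to C₀; solve x² + 0.00059·x − 8.26e-06 = 0.
x = [−0.00059 + √(0.00059² + 3.3e-05)]/2 = 2.59 × 10^-3 M
pOH = −log(2.59 × 10^-3) = 2.59; pH = 14.00 − 2.59 = 11.41

pH = 11.41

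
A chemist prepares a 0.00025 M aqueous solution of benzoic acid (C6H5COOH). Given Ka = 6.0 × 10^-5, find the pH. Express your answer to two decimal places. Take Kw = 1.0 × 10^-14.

C6H5COOH ⇌ C6H5COO- + H+
Ka = x²/(0.00025 − x) = 6.0 × 10^-5
Here C₀/Ka ≈ 4.17, so the small-x approximation fails. Use the quadratic:
x = [−6e-05 + √(6e-05² + 6e-08)]/2 = 9.61 × 10^-5 M
pH = −log(9.61 × 10^-5) = 4.02

pH = 4.02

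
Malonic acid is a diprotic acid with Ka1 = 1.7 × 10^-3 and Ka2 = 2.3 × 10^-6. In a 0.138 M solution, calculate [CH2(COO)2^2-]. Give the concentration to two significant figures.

First ionization gives [H+] ≈ [CH2(COOH)COO-] = 1.45 × 10^-2 M.
Second step: Ka2 = [H+][CH2(COO)2^2-]/[CH2(COOH)COO-] ≈ [CH2(COO)2^2-] (since [H+] ≈ [CH2(COOH)COO-]).
So [CH2(COO)2^2-] ≈ Ka2.

2.3 × 10^-6 M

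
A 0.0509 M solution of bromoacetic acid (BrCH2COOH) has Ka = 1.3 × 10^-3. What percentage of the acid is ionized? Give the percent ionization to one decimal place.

BrCH2COOH ⇌ BrCH2COO- + H+; let x = [H+] at equilibrium.
Ka = x²/(C₀ − x); solving the quadratic gives x = 7.51 × 10^-3 M.
% ionization = x/C₀ × 100% = 7.51 × 10^-3/0.0509 × 100% = 14.8%

14.8%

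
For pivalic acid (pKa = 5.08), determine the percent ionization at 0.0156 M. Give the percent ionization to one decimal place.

2.3%

(CH3)3CCOOH ⇌ (CH3)3CCOO- + H+; let x = [H+] at equilibrium.
Ka = 10^(−5.08) = 8.32 × 10^-6
x ≈ √(Ka·C₀) = √(8.32 × 10^-6 × 0.0156) = 3.60 × 10^-4 M
Fraction ionized = 3.60 × 10^-4 / 0.0156 = 0.0231 → 2.3%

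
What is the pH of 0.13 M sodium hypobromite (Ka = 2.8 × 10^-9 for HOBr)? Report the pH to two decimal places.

pH = 10.83

OBr- is the conjugate base of the weak acid HOBr.
Kb = Kw/Ka = 1.0×10^-14 / 2.8 × 10^-9 = 3.57 × 10^-6
Kb = [OH-]²/(0.13 − [OH-]) = 3.57 × 10^-6
Neglecting [OH-] in the denominator: [OH-] = √(3.57 × 10^-6 × 0.13) = 6.81 × 10^-4 M
([OH-]/C₀ = 0.52% < 5%, so the approximation holds.)
pOH = 3.17, so pH = 14.00 − pOH = 10.83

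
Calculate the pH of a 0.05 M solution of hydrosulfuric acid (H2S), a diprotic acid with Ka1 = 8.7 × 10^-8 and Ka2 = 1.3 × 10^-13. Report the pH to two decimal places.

pH = 4.18

Ka1 ≫ Ka2, so treat the first dissociation as the only significant source of H+.
Ka1 = x²/(0.05 − x) = 8.7 × 10^-8
x ≈ √(8.7 × 10^-8 × 0.05) = 6.60 × 10^-5 M
pH = −log(6.60 × 10^-5) = 4.18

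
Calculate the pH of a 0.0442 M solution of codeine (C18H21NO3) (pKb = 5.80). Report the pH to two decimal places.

C18H21NO3 + H2O ⇌ C18H22NO3+ + OH-
Kb = 10^(−5.80) = 1.58 × 10^-6
Kb = [OH-]²/(0.0442 − [OH-]) = 1.58 × 10^-6
Neglecting [OH-] in the denominator: [OH-] = √(1.58 × 10^-6 × 0.0442) = 2.64 × 10^-4 M
pOH = 3.58, so pH = 14.00 − pOH = 10.42

pH = 10.42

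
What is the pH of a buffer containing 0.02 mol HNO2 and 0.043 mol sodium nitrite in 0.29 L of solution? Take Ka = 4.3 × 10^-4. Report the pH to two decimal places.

pH = 3.70

pKa = −log(4.3 × 10^-4) = 3.367
pH = pKa + log([A⁻]/[HA]) = 3.367 + log(0.043/0.02)
pH = 3.367 + (+0.332) = 3.70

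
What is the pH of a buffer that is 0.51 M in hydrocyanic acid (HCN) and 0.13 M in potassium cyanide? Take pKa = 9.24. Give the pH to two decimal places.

pH = 8.65

Henderson–Hasselbalch: pH = pKa + log([CN-]/[HCN]) = 9.24 + log(0.13/0.51)
pH = 9.24 + (-0.594) = 8.65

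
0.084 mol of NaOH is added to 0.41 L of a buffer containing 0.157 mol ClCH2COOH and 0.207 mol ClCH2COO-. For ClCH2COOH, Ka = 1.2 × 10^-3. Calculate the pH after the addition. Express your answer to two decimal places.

pH = 3.52

OH- converts ClCH2COOH to ClCH2COO-: ClCH2COOH → 0.073 mol, ClCH2COO- → 0.291 mol.
pKa = −log(1.2 × 10^-3) = 2.921
pH = pKa + log(n_ClCH2COO-/n_ClCH2COOH) = 2.921 + log(0.291/0.073) = 2.921 + (+0.601)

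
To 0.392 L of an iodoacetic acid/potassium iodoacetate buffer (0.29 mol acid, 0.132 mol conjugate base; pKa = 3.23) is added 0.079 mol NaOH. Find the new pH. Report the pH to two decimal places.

After neutralization: n(ICH2COOH) = 0.211 mol, n(ICH2COO-) = 0.211 mol.
Henderson–Hasselbalch with mole ratio 0.211/0.211: pH = 3.23 + (+0.000)

pH = 3.23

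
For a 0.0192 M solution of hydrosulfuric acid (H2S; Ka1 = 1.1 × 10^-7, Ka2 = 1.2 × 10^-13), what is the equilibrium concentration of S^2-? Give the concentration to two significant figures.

1.2 × 10^-13 M

First ionization gives [H+] ≈ [HS-] = 4.60 × 10^-5 M.
Second step: Ka2 = [H+][S^2-]/[HS-] ≈ [S^2-] (since [H+] ≈ [HS-]).
So [S^2-] ≈ Ka2.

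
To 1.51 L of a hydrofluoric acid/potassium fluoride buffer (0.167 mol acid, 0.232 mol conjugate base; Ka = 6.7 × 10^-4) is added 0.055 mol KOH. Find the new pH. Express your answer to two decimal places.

After neutralization: n(HF) = 0.112 mol, n(F-) = 0.287 mol.
pKa = −log(6.7 × 10^-4) = 3.174
pH = pKa + log([A⁻]/[HA]) = 3.174 + log(0.287/0.112) = 3.174 +0.409

pH = 3.58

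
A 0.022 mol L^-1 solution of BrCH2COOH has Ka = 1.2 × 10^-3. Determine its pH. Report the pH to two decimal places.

pH = 2.34

BrCH2COOH ⇌ BrCH2COO- + H+
From the ICE table, Ka = [H+]²/(0.022 − [H+]) = 1.2 × 10^-3.
Here C₀/Ka ≈ 18.3, so the small-[H+] approximation fails. Use the quadratic:
[H+] = [−0.0012 + √(0.0012² + 0.000106)]/2 = 4.57 × 10^-3 M
pH = −log[H+] = −log(4.57 × 10^-3) = 2.34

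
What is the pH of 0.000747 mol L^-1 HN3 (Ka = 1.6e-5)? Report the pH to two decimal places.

pH = 3.99

HN3 ⇌ N3- + H+
Ka = x²/(0.000747 − x) = 1.6 × 10^-5
Here C₀/Ka ≈ 46.7, so the small-x approximation fails. Use the quadratic:
x = (−Ka + √(Ka² + 4·Ka·C₀))/2 = 1.02 × 10^-4 M
pH = −log(1.02 × 10^-4) = 3.99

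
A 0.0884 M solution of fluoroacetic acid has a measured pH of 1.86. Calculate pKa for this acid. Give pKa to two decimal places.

[H+] = 10^(-1.86) = 1.38 × 10^-2 M
At equilibrium [HA] = 0.0884 − 1.38 × 10^-2 = 7.46 × 10^-2 M
Ka = [H+][A-]/[HA] = (1.38 × 10^-2)² / 7.46 × 10^-2 = 2.55 × 10^-3
pKa = -log(2.55 × 10^-3) = 2.59

pKa = 2.59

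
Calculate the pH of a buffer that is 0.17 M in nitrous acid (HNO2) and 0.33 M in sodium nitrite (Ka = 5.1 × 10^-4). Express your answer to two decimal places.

pKa = −log(5.1 × 10^-4) = 3.292
Using pH = pKa + log([base]/[acid]) with [base]/[acid] = 0.33/0.17:
pH = 3.292 + (+0.288) = 3.58

pH = 3.58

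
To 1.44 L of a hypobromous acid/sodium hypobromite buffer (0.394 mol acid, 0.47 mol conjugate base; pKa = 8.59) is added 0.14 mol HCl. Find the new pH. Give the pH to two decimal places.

Added H+ converts OBr- to HOBr: HOBr → 0.534 mol, OBr- → 0.33 mol.
pH = pKa + log(n_OBr-/n_HOBr) = 8.59 + log(0.33/0.534) = 8.59 + (-0.209)

pH = 8.38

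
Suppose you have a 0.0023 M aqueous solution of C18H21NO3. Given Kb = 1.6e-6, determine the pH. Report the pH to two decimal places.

pH = 9.78

C18H21NO3 + H2O ⇌ C18H22NO3+ + OH-
Let x = [OH-] at equilibrium. Kb = x²/(0.0023 − x).
Since Kb ≪ C₀, x ≈ √(Kb·C₀) = 6.07 × 10^-5 M.
Check: 2.6% ionized — well under 5%, approximation valid.
pOH = −log(6.07 × 10^-5) = 4.22; pH = 14.00 − 4.22 = 9.78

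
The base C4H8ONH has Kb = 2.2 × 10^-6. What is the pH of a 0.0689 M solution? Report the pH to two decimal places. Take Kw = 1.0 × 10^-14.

C4H8ONH + H2O ⇌ C4H8ONH2+ + OH-
Kb = [OH-]²/(0.0689 − [OH-]) = 2.2 × 10^-6
Neglecting [OH-] in the denominator: [OH-] = √(2.2 × 10^-6 × 0.0689) = 3.89 × 10^-4 M
([OH-]/C₀ = 0.57% < 5%, so the approximation holds.)
pOH = −log(3.89 × 10^-4) = 3.41; pH = 14.00 − 3.41 = 10.59

pH = 10.59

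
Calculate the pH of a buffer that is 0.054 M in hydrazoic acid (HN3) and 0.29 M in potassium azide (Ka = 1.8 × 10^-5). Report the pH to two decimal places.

pH = 5.47

pKa = −log(1.8 × 10^-5) = 4.745
Using pH = pKa + log([base]/[acid]) with [base]/[acid] = 0.29/0.054:
pH = 4.745 + (+0.730) = 5.47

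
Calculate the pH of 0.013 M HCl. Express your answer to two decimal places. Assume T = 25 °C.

HCl is a strong acid and dissociates completely, so [H+] = 0.013 M.
pH = -log(0.013) = 1.89

pH = 1.89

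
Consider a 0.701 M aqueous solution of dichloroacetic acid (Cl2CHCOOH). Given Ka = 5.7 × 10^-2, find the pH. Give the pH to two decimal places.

Cl2CHCOOH ⇌ Cl2CHCOO- + H+
From the ICE table, Ka = [H+]²/(0.701 − [H+]) = 5.7 × 10^-2.
The 5% rule fails; solving [H+]² + Ka·[H+] − Ka·C₀ = 0 exactly:
[H+] = (−Ka + √(Ka² + 4·Ka·C₀))/2 = 1.73 × 10^-1 M
pH = −log[H+] = −log(1.73 × 10^-1) = 0.76

pH = 0.76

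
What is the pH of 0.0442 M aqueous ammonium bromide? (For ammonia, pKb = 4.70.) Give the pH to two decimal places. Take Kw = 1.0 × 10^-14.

NH4+ is the conjugate acid of the weak base NH3.
Kb = 10^(−4.70) = 2.00 × 10^-5
Ka = Kw/Kb = 1.0×10^-14 / 2.00 × 10^-5 = 5.00 × 10^-10
Ka = x²/(0.0442 − x) = 5.00 × 10^-10
Since Ka ≪ C₀, x ≈ √(Ka·C₀) = 4.70 × 10^-6 M.
pH = −log[H+] = −log(4.70 × 10^-6) = 5.33

pH = 5.33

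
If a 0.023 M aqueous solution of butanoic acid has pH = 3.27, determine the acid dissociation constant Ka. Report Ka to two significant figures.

[H+] = 10^(-3.27) = 5.37 × 10^-4 M
At equilibrium [HA] = 0.023 − 5.37 × 10^-4 = 2.25 × 10^-2 M
Ka = [H+][A-]/[HA] = (5.37 × 10^-4)² / 2.25 × 10^-2 = 1.3 × 10^-5

Ka = 1.3 × 10^-5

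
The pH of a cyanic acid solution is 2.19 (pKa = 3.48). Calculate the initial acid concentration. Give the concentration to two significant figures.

[H+] = 10^(-2.19) = 6.46 × 10^-3 M = x
Ka = 10^(−3.48) = 3.31 × 10^-4
Ka = x²/(C₀ − x) ⇒ C₀ = x + x²/Ka
C₀ = 6.46 × 10^-3 + (6.46 × 10^-3)²/(3.31 × 10^-4) = 1.33 × 10^-1 M

C₀ = 1.3 × 10^-1 M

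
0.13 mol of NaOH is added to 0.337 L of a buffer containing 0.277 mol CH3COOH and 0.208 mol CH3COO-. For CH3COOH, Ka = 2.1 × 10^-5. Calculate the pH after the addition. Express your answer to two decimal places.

pH = 5.04

OH- converts CH3COOH to CH3COO-: CH3COOH → 0.147 mol, CH3COO- → 0.338 mol.
pKa = −log(2.1 × 10^-5) = 4.678
pH = pKa + log([A⁻]/[HA]) = 4.678 + log(0.338/0.147) = 4.678 +0.362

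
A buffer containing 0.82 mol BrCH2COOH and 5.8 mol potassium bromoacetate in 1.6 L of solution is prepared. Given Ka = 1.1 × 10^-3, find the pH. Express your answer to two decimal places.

pH = 3.81

pKa = −log(1.1 × 10^-3) = 2.959
Using pH = pKa + log([base]/[acid]) with [base]/[acid] = 5.8/0.82:
pH = 2.959 + (+0.850) = 3.81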